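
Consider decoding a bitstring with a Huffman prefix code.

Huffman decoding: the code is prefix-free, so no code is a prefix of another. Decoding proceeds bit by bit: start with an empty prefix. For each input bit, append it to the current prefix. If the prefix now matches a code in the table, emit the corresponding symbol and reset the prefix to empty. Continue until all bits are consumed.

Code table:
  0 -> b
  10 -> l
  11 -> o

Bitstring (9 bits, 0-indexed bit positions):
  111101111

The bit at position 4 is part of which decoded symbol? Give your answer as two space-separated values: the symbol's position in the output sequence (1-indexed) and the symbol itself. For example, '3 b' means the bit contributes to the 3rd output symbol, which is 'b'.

Bit 0: prefix='1' (no match yet)
Bit 1: prefix='11' -> emit 'o', reset
Bit 2: prefix='1' (no match yet)
Bit 3: prefix='11' -> emit 'o', reset
Bit 4: prefix='0' -> emit 'b', reset
Bit 5: prefix='1' (no match yet)
Bit 6: prefix='11' -> emit 'o', reset
Bit 7: prefix='1' (no match yet)
Bit 8: prefix='11' -> emit 'o', reset

Answer: 3 b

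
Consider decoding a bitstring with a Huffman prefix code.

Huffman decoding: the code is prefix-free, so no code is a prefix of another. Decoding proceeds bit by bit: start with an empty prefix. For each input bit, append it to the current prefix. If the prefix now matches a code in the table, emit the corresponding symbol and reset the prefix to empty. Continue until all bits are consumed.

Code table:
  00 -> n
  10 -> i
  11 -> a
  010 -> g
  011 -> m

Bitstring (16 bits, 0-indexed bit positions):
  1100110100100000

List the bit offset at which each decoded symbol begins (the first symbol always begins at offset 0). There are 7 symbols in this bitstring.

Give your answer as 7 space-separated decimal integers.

Bit 0: prefix='1' (no match yet)
Bit 1: prefix='11' -> emit 'a', reset
Bit 2: prefix='0' (no match yet)
Bit 3: prefix='00' -> emit 'n', reset
Bit 4: prefix='1' (no match yet)
Bit 5: prefix='11' -> emit 'a', reset
Bit 6: prefix='0' (no match yet)
Bit 7: prefix='01' (no match yet)
Bit 8: prefix='010' -> emit 'g', reset
Bit 9: prefix='0' (no match yet)
Bit 10: prefix='01' (no match yet)
Bit 11: prefix='010' -> emit 'g', reset
Bit 12: prefix='0' (no match yet)
Bit 13: prefix='00' -> emit 'n', reset
Bit 14: prefix='0' (no match yet)
Bit 15: prefix='00' -> emit 'n', reset

Answer: 0 2 4 6 9 12 14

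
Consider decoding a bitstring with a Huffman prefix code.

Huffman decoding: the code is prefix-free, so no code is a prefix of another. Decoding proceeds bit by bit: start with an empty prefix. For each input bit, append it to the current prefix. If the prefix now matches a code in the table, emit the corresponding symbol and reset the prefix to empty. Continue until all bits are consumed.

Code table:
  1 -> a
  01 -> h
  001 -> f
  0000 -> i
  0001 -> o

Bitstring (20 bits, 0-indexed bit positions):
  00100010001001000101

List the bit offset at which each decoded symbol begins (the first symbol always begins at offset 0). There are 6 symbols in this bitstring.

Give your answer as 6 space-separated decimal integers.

Answer: 0 3 7 11 14 18

Derivation:
Bit 0: prefix='0' (no match yet)
Bit 1: prefix='00' (no match yet)
Bit 2: prefix='001' -> emit 'f', reset
Bit 3: prefix='0' (no match yet)
Bit 4: prefix='00' (no match yet)
Bit 5: prefix='000' (no match yet)
Bit 6: prefix='0001' -> emit 'o', reset
Bit 7: prefix='0' (no match yet)
Bit 8: prefix='00' (no match yet)
Bit 9: prefix='000' (no match yet)
Bit 10: prefix='0001' -> emit 'o', reset
Bit 11: prefix='0' (no match yet)
Bit 12: prefix='00' (no match yet)
Bit 13: prefix='001' -> emit 'f', reset
Bit 14: prefix='0' (no match yet)
Bit 15: prefix='00' (no match yet)
Bit 16: prefix='000' (no match yet)
Bit 17: prefix='0001' -> emit 'o', reset
Bit 18: prefix='0' (no match yet)
Bit 19: prefix='01' -> emit 'h', reset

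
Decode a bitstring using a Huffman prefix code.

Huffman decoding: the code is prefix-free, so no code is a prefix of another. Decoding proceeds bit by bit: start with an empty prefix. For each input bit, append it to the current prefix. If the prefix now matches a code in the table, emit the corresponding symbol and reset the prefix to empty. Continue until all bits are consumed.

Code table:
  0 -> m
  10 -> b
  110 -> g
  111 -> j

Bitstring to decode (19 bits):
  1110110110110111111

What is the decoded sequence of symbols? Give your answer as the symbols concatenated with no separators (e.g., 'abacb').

Answer: jmgggjj

Derivation:
Bit 0: prefix='1' (no match yet)
Bit 1: prefix='11' (no match yet)
Bit 2: prefix='111' -> emit 'j', reset
Bit 3: prefix='0' -> emit 'm', reset
Bit 4: prefix='1' (no match yet)
Bit 5: prefix='11' (no match yet)
Bit 6: prefix='110' -> emit 'g', reset
Bit 7: prefix='1' (no match yet)
Bit 8: prefix='11' (no match yet)
Bit 9: prefix='110' -> emit 'g', reset
Bit 10: prefix='1' (no match yet)
Bit 11: prefix='11' (no match yet)
Bit 12: prefix='110' -> emit 'g', reset
Bit 13: prefix='1' (no match yet)
Bit 14: prefix='11' (no match yet)
Bit 15: prefix='111' -> emit 'j', reset
Bit 16: prefix='1' (no match yet)
Bit 17: prefix='11' (no match yet)
Bit 18: prefix='111' -> emit 'j', reset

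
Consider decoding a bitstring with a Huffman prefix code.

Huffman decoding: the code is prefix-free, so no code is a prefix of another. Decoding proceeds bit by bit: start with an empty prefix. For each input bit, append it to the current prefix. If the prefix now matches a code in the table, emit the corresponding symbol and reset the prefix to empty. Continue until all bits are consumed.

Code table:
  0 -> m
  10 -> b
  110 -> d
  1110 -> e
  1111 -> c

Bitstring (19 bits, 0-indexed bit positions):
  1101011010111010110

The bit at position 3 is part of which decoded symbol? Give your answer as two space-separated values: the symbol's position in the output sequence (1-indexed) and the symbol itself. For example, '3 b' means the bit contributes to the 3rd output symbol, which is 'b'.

Answer: 2 b

Derivation:
Bit 0: prefix='1' (no match yet)
Bit 1: prefix='11' (no match yet)
Bit 2: prefix='110' -> emit 'd', reset
Bit 3: prefix='1' (no match yet)
Bit 4: prefix='10' -> emit 'b', reset
Bit 5: prefix='1' (no match yet)
Bit 6: prefix='11' (no match yet)
Bit 7: prefix='110' -> emit 'd', reset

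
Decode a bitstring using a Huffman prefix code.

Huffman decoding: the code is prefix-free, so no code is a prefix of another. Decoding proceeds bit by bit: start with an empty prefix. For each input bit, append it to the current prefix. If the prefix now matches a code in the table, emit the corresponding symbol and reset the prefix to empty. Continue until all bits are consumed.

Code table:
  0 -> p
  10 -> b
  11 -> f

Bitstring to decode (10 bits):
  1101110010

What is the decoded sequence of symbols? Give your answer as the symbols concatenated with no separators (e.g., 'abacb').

Bit 0: prefix='1' (no match yet)
Bit 1: prefix='11' -> emit 'f', reset
Bit 2: prefix='0' -> emit 'p', reset
Bit 3: prefix='1' (no match yet)
Bit 4: prefix='11' -> emit 'f', reset
Bit 5: prefix='1' (no match yet)
Bit 6: prefix='10' -> emit 'b', reset
Bit 7: prefix='0' -> emit 'p', reset
Bit 8: prefix='1' (no match yet)
Bit 9: prefix='10' -> emit 'b', reset

Answer: fpfbpb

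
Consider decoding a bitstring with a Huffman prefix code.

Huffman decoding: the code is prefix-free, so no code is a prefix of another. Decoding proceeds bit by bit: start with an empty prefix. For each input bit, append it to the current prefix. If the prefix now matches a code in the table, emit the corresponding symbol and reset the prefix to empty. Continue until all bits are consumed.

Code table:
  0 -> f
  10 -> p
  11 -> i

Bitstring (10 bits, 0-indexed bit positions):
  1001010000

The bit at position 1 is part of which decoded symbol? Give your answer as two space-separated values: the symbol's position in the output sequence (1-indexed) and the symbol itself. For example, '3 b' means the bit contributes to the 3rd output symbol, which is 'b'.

Answer: 1 p

Derivation:
Bit 0: prefix='1' (no match yet)
Bit 1: prefix='10' -> emit 'p', reset
Bit 2: prefix='0' -> emit 'f', reset
Bit 3: prefix='1' (no match yet)
Bit 4: prefix='10' -> emit 'p', reset
Bit 5: prefix='1' (no match yet)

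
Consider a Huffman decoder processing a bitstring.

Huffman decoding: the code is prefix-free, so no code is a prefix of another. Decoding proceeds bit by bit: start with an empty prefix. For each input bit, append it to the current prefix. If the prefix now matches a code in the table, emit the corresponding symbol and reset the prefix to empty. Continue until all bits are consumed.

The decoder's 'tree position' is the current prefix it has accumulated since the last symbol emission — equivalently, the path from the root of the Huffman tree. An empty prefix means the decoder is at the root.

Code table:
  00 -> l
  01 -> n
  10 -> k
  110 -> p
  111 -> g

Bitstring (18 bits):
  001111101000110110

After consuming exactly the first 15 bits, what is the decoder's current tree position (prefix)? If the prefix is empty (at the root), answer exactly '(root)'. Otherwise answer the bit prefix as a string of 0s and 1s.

Bit 0: prefix='0' (no match yet)
Bit 1: prefix='00' -> emit 'l', reset
Bit 2: prefix='1' (no match yet)
Bit 3: prefix='11' (no match yet)
Bit 4: prefix='111' -> emit 'g', reset
Bit 5: prefix='1' (no match yet)
Bit 6: prefix='11' (no match yet)
Bit 7: prefix='110' -> emit 'p', reset
Bit 8: prefix='1' (no match yet)
Bit 9: prefix='10' -> emit 'k', reset
Bit 10: prefix='0' (no match yet)
Bit 11: prefix='00' -> emit 'l', reset
Bit 12: prefix='1' (no match yet)
Bit 13: prefix='11' (no match yet)
Bit 14: prefix='110' -> emit 'p', reset

Answer: (root)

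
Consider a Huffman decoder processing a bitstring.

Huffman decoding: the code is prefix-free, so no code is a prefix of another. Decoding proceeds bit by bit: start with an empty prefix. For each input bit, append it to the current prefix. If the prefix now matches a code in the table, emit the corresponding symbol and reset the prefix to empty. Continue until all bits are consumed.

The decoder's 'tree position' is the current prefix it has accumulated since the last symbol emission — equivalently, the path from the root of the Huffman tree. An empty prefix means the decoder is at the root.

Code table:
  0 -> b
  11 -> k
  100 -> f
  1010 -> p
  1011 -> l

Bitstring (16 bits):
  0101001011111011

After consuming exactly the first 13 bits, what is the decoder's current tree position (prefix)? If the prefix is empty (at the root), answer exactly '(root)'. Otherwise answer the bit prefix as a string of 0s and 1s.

Answer: 1

Derivation:
Bit 0: prefix='0' -> emit 'b', reset
Bit 1: prefix='1' (no match yet)
Bit 2: prefix='10' (no match yet)
Bit 3: prefix='101' (no match yet)
Bit 4: prefix='1010' -> emit 'p', reset
Bit 5: prefix='0' -> emit 'b', reset
Bit 6: prefix='1' (no match yet)
Bit 7: prefix='10' (no match yet)
Bit 8: prefix='101' (no match yet)
Bit 9: prefix='1011' -> emit 'l', reset
Bit 10: prefix='1' (no match yet)
Bit 11: prefix='11' -> emit 'k', reset
Bit 12: prefix='1' (no match yet)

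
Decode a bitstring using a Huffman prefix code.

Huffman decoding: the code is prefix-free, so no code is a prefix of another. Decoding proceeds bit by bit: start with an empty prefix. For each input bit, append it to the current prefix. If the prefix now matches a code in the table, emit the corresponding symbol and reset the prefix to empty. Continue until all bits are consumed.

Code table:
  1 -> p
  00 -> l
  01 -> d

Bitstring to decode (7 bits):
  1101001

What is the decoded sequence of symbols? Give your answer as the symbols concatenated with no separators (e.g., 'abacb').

Bit 0: prefix='1' -> emit 'p', reset
Bit 1: prefix='1' -> emit 'p', reset
Bit 2: prefix='0' (no match yet)
Bit 3: prefix='01' -> emit 'd', reset
Bit 4: prefix='0' (no match yet)
Bit 5: prefix='00' -> emit 'l', reset
Bit 6: prefix='1' -> emit 'p', reset

Answer: ppdlp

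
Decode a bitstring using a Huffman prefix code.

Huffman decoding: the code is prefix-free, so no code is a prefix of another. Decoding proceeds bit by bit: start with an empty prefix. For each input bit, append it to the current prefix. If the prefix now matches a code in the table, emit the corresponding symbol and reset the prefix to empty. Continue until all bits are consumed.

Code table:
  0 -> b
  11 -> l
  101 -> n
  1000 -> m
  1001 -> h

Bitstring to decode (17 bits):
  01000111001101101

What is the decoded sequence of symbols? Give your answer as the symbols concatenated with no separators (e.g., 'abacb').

Bit 0: prefix='0' -> emit 'b', reset
Bit 1: prefix='1' (no match yet)
Bit 2: prefix='10' (no match yet)
Bit 3: prefix='100' (no match yet)
Bit 4: prefix='1000' -> emit 'm', reset
Bit 5: prefix='1' (no match yet)
Bit 6: prefix='11' -> emit 'l', reset
Bit 7: prefix='1' (no match yet)
Bit 8: prefix='10' (no match yet)
Bit 9: prefix='100' (no match yet)
Bit 10: prefix='1001' -> emit 'h', reset
Bit 11: prefix='1' (no match yet)
Bit 12: prefix='10' (no match yet)
Bit 13: prefix='101' -> emit 'n', reset
Bit 14: prefix='1' (no match yet)
Bit 15: prefix='10' (no match yet)
Bit 16: prefix='101' -> emit 'n', reset

Answer: bmlhnn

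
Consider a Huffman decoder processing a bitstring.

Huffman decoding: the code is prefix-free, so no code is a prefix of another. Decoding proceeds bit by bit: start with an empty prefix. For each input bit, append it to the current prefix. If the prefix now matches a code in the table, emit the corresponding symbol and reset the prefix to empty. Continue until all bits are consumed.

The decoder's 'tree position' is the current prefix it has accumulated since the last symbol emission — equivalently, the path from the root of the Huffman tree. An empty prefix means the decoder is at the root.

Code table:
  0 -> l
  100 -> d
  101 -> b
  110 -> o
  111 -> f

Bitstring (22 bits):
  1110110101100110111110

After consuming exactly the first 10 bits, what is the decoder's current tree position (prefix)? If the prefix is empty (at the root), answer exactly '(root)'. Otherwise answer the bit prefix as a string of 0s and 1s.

Answer: (root)

Derivation:
Bit 0: prefix='1' (no match yet)
Bit 1: prefix='11' (no match yet)
Bit 2: prefix='111' -> emit 'f', reset
Bit 3: prefix='0' -> emit 'l', reset
Bit 4: prefix='1' (no match yet)
Bit 5: prefix='11' (no match yet)
Bit 6: prefix='110' -> emit 'o', reset
Bit 7: prefix='1' (no match yet)
Bit 8: prefix='10' (no match yet)
Bit 9: prefix='101' -> emit 'b', reset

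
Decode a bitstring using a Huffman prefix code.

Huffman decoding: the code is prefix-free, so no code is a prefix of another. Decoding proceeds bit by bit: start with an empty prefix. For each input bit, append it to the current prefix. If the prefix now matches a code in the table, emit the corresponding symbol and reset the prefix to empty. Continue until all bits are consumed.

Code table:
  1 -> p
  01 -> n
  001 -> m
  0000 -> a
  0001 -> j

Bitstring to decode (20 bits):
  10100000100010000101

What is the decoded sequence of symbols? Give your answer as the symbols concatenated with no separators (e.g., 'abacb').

Answer: pnanjapn

Derivation:
Bit 0: prefix='1' -> emit 'p', reset
Bit 1: prefix='0' (no match yet)
Bit 2: prefix='01' -> emit 'n', reset
Bit 3: prefix='0' (no match yet)
Bit 4: prefix='00' (no match yet)
Bit 5: prefix='000' (no match yet)
Bit 6: prefix='0000' -> emit 'a', reset
Bit 7: prefix='0' (no match yet)
Bit 8: prefix='01' -> emit 'n', reset
Bit 9: prefix='0' (no match yet)
Bit 10: prefix='00' (no match yet)
Bit 11: prefix='000' (no match yet)
Bit 12: prefix='0001' -> emit 'j', reset
Bit 13: prefix='0' (no match yet)
Bit 14: prefix='00' (no match yet)
Bit 15: prefix='000' (no match yet)
Bit 16: prefix='0000' -> emit 'a', reset
Bit 17: prefix='1' -> emit 'p', reset
Bit 18: prefix='0' (no match yet)
Bit 19: prefix='01' -> emit 'n', reset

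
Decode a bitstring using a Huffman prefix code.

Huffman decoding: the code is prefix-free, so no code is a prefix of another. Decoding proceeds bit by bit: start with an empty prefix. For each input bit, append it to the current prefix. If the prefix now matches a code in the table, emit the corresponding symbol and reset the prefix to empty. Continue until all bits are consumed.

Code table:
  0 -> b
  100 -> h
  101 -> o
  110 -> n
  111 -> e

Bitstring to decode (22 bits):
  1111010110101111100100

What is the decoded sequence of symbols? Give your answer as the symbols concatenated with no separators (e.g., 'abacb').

Bit 0: prefix='1' (no match yet)
Bit 1: prefix='11' (no match yet)
Bit 2: prefix='111' -> emit 'e', reset
Bit 3: prefix='1' (no match yet)
Bit 4: prefix='10' (no match yet)
Bit 5: prefix='101' -> emit 'o', reset
Bit 6: prefix='0' -> emit 'b', reset
Bit 7: prefix='1' (no match yet)
Bit 8: prefix='11' (no match yet)
Bit 9: prefix='110' -> emit 'n', reset
Bit 10: prefix='1' (no match yet)
Bit 11: prefix='10' (no match yet)
Bit 12: prefix='101' -> emit 'o', reset
Bit 13: prefix='1' (no match yet)
Bit 14: prefix='11' (no match yet)
Bit 15: prefix='111' -> emit 'e', reset
Bit 16: prefix='1' (no match yet)
Bit 17: prefix='10' (no match yet)
Bit 18: prefix='100' -> emit 'h', reset
Bit 19: prefix='1' (no match yet)
Bit 20: prefix='10' (no match yet)
Bit 21: prefix='100' -> emit 'h', reset

Answer: eobnoehh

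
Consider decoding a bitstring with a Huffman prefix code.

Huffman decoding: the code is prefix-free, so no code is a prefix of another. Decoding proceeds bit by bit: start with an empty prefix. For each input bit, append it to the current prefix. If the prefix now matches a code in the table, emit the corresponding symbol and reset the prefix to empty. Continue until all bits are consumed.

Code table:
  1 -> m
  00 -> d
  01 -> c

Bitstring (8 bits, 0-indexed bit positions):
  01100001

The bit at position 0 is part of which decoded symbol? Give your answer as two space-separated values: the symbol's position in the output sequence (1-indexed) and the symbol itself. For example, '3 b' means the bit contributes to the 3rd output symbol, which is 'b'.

Answer: 1 c

Derivation:
Bit 0: prefix='0' (no match yet)
Bit 1: prefix='01' -> emit 'c', reset
Bit 2: prefix='1' -> emit 'm', reset
Bit 3: prefix='0' (no match yet)
Bit 4: prefix='00' -> emit 'd', reset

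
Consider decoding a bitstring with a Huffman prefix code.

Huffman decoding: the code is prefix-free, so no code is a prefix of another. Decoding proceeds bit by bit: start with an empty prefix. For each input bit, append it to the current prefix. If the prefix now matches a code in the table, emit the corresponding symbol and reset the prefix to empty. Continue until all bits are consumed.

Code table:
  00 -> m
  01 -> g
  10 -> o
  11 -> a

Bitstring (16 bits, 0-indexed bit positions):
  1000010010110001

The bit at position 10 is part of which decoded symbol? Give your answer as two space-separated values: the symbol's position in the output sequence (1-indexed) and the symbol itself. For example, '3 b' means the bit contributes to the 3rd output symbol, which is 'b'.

Answer: 6 a

Derivation:
Bit 0: prefix='1' (no match yet)
Bit 1: prefix='10' -> emit 'o', reset
Bit 2: prefix='0' (no match yet)
Bit 3: prefix='00' -> emit 'm', reset
Bit 4: prefix='0' (no match yet)
Bit 5: prefix='01' -> emit 'g', reset
Bit 6: prefix='0' (no match yet)
Bit 7: prefix='00' -> emit 'm', reset
Bit 8: prefix='1' (no match yet)
Bit 9: prefix='10' -> emit 'o', reset
Bit 10: prefix='1' (no match yet)
Bit 11: prefix='11' -> emit 'a', reset
Bit 12: prefix='0' (no match yet)
Bit 13: prefix='00' -> emit 'm', reset
Bit 14: prefix='0' (no match yet)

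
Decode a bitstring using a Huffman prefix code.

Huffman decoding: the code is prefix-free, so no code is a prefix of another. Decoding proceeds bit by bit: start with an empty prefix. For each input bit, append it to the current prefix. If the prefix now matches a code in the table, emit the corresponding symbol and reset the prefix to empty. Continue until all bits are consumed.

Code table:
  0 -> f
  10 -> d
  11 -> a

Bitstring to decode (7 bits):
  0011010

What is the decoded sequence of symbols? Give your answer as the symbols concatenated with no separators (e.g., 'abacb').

Bit 0: prefix='0' -> emit 'f', reset
Bit 1: prefix='0' -> emit 'f', reset
Bit 2: prefix='1' (no match yet)
Bit 3: prefix='11' -> emit 'a', reset
Bit 4: prefix='0' -> emit 'f', reset
Bit 5: prefix='1' (no match yet)
Bit 6: prefix='10' -> emit 'd', reset

Answer: ffafd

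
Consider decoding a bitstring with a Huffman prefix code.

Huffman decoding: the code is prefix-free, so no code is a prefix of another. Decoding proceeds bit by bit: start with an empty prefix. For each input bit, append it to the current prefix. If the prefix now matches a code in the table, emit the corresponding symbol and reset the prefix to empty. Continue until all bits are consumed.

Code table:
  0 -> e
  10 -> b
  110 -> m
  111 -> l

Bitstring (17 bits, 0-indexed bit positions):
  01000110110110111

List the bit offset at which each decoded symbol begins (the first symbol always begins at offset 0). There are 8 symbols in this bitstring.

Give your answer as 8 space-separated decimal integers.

Bit 0: prefix='0' -> emit 'e', reset
Bit 1: prefix='1' (no match yet)
Bit 2: prefix='10' -> emit 'b', reset
Bit 3: prefix='0' -> emit 'e', reset
Bit 4: prefix='0' -> emit 'e', reset
Bit 5: prefix='1' (no match yet)
Bit 6: prefix='11' (no match yet)
Bit 7: prefix='110' -> emit 'm', reset
Bit 8: prefix='1' (no match yet)
Bit 9: prefix='11' (no match yet)
Bit 10: prefix='110' -> emit 'm', reset
Bit 11: prefix='1' (no match yet)
Bit 12: prefix='11' (no match yet)
Bit 13: prefix='110' -> emit 'm', reset
Bit 14: prefix='1' (no match yet)
Bit 15: prefix='11' (no match yet)
Bit 16: prefix='111' -> emit 'l', reset

Answer: 0 1 3 4 5 8 11 14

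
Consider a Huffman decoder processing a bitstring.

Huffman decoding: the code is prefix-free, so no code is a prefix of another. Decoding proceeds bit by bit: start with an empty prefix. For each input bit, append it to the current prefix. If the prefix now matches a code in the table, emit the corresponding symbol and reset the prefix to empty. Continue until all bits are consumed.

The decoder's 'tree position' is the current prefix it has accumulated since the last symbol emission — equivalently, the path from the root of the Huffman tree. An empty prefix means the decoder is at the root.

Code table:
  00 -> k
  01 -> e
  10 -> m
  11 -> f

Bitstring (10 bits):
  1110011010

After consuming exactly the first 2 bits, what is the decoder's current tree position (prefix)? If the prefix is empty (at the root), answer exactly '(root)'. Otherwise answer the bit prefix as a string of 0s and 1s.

Answer: (root)

Derivation:
Bit 0: prefix='1' (no match yet)
Bit 1: prefix='11' -> emit 'f', reset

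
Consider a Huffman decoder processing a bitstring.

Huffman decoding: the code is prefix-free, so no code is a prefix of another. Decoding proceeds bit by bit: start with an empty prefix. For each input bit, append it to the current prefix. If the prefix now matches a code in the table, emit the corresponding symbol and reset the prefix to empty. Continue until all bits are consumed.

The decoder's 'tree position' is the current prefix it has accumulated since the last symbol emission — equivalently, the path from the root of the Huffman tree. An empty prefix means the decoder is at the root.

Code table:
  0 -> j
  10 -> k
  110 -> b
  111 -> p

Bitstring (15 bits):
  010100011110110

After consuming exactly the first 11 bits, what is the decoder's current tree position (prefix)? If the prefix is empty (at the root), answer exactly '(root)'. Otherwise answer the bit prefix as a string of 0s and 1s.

Bit 0: prefix='0' -> emit 'j', reset
Bit 1: prefix='1' (no match yet)
Bit 2: prefix='10' -> emit 'k', reset
Bit 3: prefix='1' (no match yet)
Bit 4: prefix='10' -> emit 'k', reset
Bit 5: prefix='0' -> emit 'j', reset
Bit 6: prefix='0' -> emit 'j', reset
Bit 7: prefix='1' (no match yet)
Bit 8: prefix='11' (no match yet)
Bit 9: prefix='111' -> emit 'p', reset
Bit 10: prefix='1' (no match yet)

Answer: 1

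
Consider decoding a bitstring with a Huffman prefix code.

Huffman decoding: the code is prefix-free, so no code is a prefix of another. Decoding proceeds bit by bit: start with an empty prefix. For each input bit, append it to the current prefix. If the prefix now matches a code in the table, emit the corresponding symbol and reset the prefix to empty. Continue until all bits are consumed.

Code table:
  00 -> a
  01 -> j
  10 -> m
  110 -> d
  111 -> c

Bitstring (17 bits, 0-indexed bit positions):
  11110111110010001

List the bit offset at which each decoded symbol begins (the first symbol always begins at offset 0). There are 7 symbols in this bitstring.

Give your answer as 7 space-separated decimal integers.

Bit 0: prefix='1' (no match yet)
Bit 1: prefix='11' (no match yet)
Bit 2: prefix='111' -> emit 'c', reset
Bit 3: prefix='1' (no match yet)
Bit 4: prefix='10' -> emit 'm', reset
Bit 5: prefix='1' (no match yet)
Bit 6: prefix='11' (no match yet)
Bit 7: prefix='111' -> emit 'c', reset
Bit 8: prefix='1' (no match yet)
Bit 9: prefix='11' (no match yet)
Bit 10: prefix='110' -> emit 'd', reset
Bit 11: prefix='0' (no match yet)
Bit 12: prefix='01' -> emit 'j', reset
Bit 13: prefix='0' (no match yet)
Bit 14: prefix='00' -> emit 'a', reset
Bit 15: prefix='0' (no match yet)
Bit 16: prefix='01' -> emit 'j', reset

Answer: 0 3 5 8 11 13 15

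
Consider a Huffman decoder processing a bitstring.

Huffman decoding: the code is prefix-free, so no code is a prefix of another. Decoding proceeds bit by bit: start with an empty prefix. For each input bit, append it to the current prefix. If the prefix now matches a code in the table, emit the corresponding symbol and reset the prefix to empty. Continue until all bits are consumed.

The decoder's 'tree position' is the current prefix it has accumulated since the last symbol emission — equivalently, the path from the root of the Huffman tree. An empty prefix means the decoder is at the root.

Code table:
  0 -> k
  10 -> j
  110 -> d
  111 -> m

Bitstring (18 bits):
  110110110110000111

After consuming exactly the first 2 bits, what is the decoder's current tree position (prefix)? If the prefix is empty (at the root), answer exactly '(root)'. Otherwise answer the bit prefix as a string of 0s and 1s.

Bit 0: prefix='1' (no match yet)
Bit 1: prefix='11' (no match yet)

Answer: 11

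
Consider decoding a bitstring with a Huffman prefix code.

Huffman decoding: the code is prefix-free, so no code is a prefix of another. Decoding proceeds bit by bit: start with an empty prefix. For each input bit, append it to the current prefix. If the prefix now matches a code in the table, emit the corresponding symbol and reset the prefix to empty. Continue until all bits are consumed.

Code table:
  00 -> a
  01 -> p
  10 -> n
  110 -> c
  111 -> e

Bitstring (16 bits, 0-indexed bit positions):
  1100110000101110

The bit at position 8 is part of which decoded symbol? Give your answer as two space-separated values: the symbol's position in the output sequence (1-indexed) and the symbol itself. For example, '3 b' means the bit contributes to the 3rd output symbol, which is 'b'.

Bit 0: prefix='1' (no match yet)
Bit 1: prefix='11' (no match yet)
Bit 2: prefix='110' -> emit 'c', reset
Bit 3: prefix='0' (no match yet)
Bit 4: prefix='01' -> emit 'p', reset
Bit 5: prefix='1' (no match yet)
Bit 6: prefix='10' -> emit 'n', reset
Bit 7: prefix='0' (no match yet)
Bit 8: prefix='00' -> emit 'a', reset
Bit 9: prefix='0' (no match yet)
Bit 10: prefix='01' -> emit 'p', reset
Bit 11: prefix='0' (no match yet)
Bit 12: prefix='01' -> emit 'p', reset

Answer: 4 a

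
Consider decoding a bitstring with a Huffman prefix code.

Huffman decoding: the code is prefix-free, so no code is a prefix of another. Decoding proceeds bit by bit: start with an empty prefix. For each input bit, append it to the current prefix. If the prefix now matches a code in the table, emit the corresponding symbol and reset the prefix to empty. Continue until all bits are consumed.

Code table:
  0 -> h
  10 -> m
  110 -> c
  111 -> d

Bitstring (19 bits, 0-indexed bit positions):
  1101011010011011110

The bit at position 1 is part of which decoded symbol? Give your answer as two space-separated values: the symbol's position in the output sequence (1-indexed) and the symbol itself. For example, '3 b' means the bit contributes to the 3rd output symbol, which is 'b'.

Bit 0: prefix='1' (no match yet)
Bit 1: prefix='11' (no match yet)
Bit 2: prefix='110' -> emit 'c', reset
Bit 3: prefix='1' (no match yet)
Bit 4: prefix='10' -> emit 'm', reset
Bit 5: prefix='1' (no match yet)

Answer: 1 c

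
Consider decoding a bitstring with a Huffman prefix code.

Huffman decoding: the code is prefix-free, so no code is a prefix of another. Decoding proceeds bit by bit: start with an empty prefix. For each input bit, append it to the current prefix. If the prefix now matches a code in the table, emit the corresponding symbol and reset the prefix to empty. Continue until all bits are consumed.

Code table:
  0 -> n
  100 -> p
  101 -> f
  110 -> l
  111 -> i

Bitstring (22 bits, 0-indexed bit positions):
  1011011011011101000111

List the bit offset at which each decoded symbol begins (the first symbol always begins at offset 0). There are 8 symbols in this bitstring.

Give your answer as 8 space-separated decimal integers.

Answer: 0 3 6 9 12 15 18 19

Derivation:
Bit 0: prefix='1' (no match yet)
Bit 1: prefix='10' (no match yet)
Bit 2: prefix='101' -> emit 'f', reset
Bit 3: prefix='1' (no match yet)
Bit 4: prefix='10' (no match yet)
Bit 5: prefix='101' -> emit 'f', reset
Bit 6: prefix='1' (no match yet)
Bit 7: prefix='10' (no match yet)
Bit 8: prefix='101' -> emit 'f', reset
Bit 9: prefix='1' (no match yet)
Bit 10: prefix='10' (no match yet)
Bit 11: prefix='101' -> emit 'f', reset
Bit 12: prefix='1' (no match yet)
Bit 13: prefix='11' (no match yet)
Bit 14: prefix='110' -> emit 'l', reset
Bit 15: prefix='1' (no match yet)
Bit 16: prefix='10' (no match yet)
Bit 17: prefix='100' -> emit 'p', reset
Bit 18: prefix='0' -> emit 'n', reset
Bit 19: prefix='1' (no match yet)
Bit 20: prefix='11' (no match yet)
Bit 21: prefix='111' -> emit 'i', reset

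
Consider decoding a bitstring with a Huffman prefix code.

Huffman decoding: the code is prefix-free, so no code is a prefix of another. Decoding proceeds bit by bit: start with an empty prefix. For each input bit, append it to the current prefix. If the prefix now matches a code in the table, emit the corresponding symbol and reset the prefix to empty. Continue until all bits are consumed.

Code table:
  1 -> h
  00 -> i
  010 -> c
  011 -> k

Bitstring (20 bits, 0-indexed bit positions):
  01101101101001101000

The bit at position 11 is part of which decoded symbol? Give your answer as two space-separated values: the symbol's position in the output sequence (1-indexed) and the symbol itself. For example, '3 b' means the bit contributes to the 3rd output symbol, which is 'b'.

Answer: 4 c

Derivation:
Bit 0: prefix='0' (no match yet)
Bit 1: prefix='01' (no match yet)
Bit 2: prefix='011' -> emit 'k', reset
Bit 3: prefix='0' (no match yet)
Bit 4: prefix='01' (no match yet)
Bit 5: prefix='011' -> emit 'k', reset
Bit 6: prefix='0' (no match yet)
Bit 7: prefix='01' (no match yet)
Bit 8: prefix='011' -> emit 'k', reset
Bit 9: prefix='0' (no match yet)
Bit 10: prefix='01' (no match yet)
Bit 11: prefix='010' -> emit 'c', reset
Bit 12: prefix='0' (no match yet)
Bit 13: prefix='01' (no match yet)
Bit 14: prefix='011' -> emit 'k', reset
Bit 15: prefix='0' (no match yet)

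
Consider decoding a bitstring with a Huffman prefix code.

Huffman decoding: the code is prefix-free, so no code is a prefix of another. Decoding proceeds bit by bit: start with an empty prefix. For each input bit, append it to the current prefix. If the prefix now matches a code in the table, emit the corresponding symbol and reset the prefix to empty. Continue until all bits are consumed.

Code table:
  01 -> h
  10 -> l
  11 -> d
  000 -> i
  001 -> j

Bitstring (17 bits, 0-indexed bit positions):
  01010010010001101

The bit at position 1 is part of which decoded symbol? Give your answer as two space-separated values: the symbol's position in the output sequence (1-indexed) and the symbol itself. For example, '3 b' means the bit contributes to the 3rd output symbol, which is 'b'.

Bit 0: prefix='0' (no match yet)
Bit 1: prefix='01' -> emit 'h', reset
Bit 2: prefix='0' (no match yet)
Bit 3: prefix='01' -> emit 'h', reset
Bit 4: prefix='0' (no match yet)
Bit 5: prefix='00' (no match yet)

Answer: 1 h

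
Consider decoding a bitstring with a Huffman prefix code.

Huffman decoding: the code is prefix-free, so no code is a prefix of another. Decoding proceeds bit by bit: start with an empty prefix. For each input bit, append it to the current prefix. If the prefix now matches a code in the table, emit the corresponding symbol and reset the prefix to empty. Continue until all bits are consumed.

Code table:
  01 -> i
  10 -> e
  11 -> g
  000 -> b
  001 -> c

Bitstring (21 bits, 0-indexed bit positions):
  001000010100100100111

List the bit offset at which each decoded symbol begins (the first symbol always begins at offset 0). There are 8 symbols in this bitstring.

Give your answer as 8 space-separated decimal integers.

Bit 0: prefix='0' (no match yet)
Bit 1: prefix='00' (no match yet)
Bit 2: prefix='001' -> emit 'c', reset
Bit 3: prefix='0' (no match yet)
Bit 4: prefix='00' (no match yet)
Bit 5: prefix='000' -> emit 'b', reset
Bit 6: prefix='0' (no match yet)
Bit 7: prefix='01' -> emit 'i', reset
Bit 8: prefix='0' (no match yet)
Bit 9: prefix='01' -> emit 'i', reset
Bit 10: prefix='0' (no match yet)
Bit 11: prefix='00' (no match yet)
Bit 12: prefix='001' -> emit 'c', reset
Bit 13: prefix='0' (no match yet)
Bit 14: prefix='00' (no match yet)
Bit 15: prefix='001' -> emit 'c', reset
Bit 16: prefix='0' (no match yet)
Bit 17: prefix='00' (no match yet)
Bit 18: prefix='001' -> emit 'c', reset
Bit 19: prefix='1' (no match yet)
Bit 20: prefix='11' -> emit 'g', reset

Answer: 0 3 6 8 10 13 16 19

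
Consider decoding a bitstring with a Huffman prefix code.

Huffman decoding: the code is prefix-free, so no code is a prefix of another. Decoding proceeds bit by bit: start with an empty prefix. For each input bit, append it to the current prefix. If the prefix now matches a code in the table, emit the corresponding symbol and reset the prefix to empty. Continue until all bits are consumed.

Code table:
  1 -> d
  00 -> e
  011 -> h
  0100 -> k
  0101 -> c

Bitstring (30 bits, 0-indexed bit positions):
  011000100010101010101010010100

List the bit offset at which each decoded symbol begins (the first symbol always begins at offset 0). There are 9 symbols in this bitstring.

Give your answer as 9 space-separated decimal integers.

Answer: 0 3 5 9 13 17 21 25 26

Derivation:
Bit 0: prefix='0' (no match yet)
Bit 1: prefix='01' (no match yet)
Bit 2: prefix='011' -> emit 'h', reset
Bit 3: prefix='0' (no match yet)
Bit 4: prefix='00' -> emit 'e', reset
Bit 5: prefix='0' (no match yet)
Bit 6: prefix='01' (no match yet)
Bit 7: prefix='010' (no match yet)
Bit 8: prefix='0100' -> emit 'k', reset
Bit 9: prefix='0' (no match yet)
Bit 10: prefix='01' (no match yet)
Bit 11: prefix='010' (no match yet)
Bit 12: prefix='0101' -> emit 'c', reset
Bit 13: prefix='0' (no match yet)
Bit 14: prefix='01' (no match yet)
Bit 15: prefix='010' (no match yet)
Bit 16: prefix='0101' -> emit 'c', reset
Bit 17: prefix='0' (no match yet)
Bit 18: prefix='01' (no match yet)
Bit 19: prefix='010' (no match yet)
Bit 20: prefix='0101' -> emit 'c', reset
Bit 21: prefix='0' (no match yet)
Bit 22: prefix='01' (no match yet)
Bit 23: prefix='010' (no match yet)
Bit 24: prefix='0100' -> emit 'k', reset
Bit 25: prefix='1' -> emit 'd', reset
Bit 26: prefix='0' (no match yet)
Bit 27: prefix='01' (no match yet)
Bit 28: prefix='010' (no match yet)
Bit 29: prefix='0100' -> emit 'k', reset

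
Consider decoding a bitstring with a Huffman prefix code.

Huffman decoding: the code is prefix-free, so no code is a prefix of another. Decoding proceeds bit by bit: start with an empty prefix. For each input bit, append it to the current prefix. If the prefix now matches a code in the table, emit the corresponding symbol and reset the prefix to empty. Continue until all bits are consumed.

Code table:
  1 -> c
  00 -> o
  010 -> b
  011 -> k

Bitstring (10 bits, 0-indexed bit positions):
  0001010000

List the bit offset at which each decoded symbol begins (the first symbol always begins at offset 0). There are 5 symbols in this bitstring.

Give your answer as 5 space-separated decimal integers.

Bit 0: prefix='0' (no match yet)
Bit 1: prefix='00' -> emit 'o', reset
Bit 2: prefix='0' (no match yet)
Bit 3: prefix='01' (no match yet)
Bit 4: prefix='010' -> emit 'b', reset
Bit 5: prefix='1' -> emit 'c', reset
Bit 6: prefix='0' (no match yet)
Bit 7: prefix='00' -> emit 'o', reset
Bit 8: prefix='0' (no match yet)
Bit 9: prefix='00' -> emit 'o', reset

Answer: 0 2 5 6 8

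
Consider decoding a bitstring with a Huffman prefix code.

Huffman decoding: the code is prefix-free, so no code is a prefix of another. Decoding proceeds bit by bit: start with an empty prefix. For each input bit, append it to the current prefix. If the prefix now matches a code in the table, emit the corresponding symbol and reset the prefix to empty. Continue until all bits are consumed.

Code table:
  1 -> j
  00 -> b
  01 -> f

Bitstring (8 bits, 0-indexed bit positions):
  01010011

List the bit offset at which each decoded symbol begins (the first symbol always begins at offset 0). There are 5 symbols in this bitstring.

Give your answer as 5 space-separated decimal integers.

Answer: 0 2 4 6 7

Derivation:
Bit 0: prefix='0' (no match yet)
Bit 1: prefix='01' -> emit 'f', reset
Bit 2: prefix='0' (no match yet)
Bit 3: prefix='01' -> emit 'f', reset
Bit 4: prefix='0' (no match yet)
Bit 5: prefix='00' -> emit 'b', reset
Bit 6: prefix='1' -> emit 'j', reset
Bit 7: prefix='1' -> emit 'j', reset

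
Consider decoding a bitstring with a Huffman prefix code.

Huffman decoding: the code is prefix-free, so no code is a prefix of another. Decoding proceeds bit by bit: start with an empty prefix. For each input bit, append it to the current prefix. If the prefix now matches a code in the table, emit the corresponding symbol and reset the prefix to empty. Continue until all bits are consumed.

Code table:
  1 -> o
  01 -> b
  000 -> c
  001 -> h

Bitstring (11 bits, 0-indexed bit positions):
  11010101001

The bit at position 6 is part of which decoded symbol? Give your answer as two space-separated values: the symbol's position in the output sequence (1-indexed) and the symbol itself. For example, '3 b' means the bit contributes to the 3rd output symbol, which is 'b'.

Bit 0: prefix='1' -> emit 'o', reset
Bit 1: prefix='1' -> emit 'o', reset
Bit 2: prefix='0' (no match yet)
Bit 3: prefix='01' -> emit 'b', reset
Bit 4: prefix='0' (no match yet)
Bit 5: prefix='01' -> emit 'b', reset
Bit 6: prefix='0' (no match yet)
Bit 7: prefix='01' -> emit 'b', reset
Bit 8: prefix='0' (no match yet)
Bit 9: prefix='00' (no match yet)
Bit 10: prefix='001' -> emit 'h', reset

Answer: 5 b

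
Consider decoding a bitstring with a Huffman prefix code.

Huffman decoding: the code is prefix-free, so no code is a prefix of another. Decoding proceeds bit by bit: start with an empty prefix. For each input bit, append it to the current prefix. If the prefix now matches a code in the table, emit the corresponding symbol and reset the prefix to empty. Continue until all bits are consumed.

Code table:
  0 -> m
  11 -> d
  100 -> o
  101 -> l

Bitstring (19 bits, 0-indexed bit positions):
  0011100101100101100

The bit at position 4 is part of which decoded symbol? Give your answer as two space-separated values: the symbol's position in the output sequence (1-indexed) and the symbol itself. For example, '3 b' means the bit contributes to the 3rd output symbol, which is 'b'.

Bit 0: prefix='0' -> emit 'm', reset
Bit 1: prefix='0' -> emit 'm', reset
Bit 2: prefix='1' (no match yet)
Bit 3: prefix='11' -> emit 'd', reset
Bit 4: prefix='1' (no match yet)
Bit 5: prefix='10' (no match yet)
Bit 6: prefix='100' -> emit 'o', reset
Bit 7: prefix='1' (no match yet)
Bit 8: prefix='10' (no match yet)

Answer: 4 o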